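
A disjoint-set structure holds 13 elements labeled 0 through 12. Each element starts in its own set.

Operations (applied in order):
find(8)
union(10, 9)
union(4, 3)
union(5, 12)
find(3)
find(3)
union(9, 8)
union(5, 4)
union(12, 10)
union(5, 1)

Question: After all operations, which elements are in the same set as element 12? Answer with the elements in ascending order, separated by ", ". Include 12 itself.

Answer: 1, 3, 4, 5, 8, 9, 10, 12

Derivation:
Step 1: find(8) -> no change; set of 8 is {8}
Step 2: union(10, 9) -> merged; set of 10 now {9, 10}
Step 3: union(4, 3) -> merged; set of 4 now {3, 4}
Step 4: union(5, 12) -> merged; set of 5 now {5, 12}
Step 5: find(3) -> no change; set of 3 is {3, 4}
Step 6: find(3) -> no change; set of 3 is {3, 4}
Step 7: union(9, 8) -> merged; set of 9 now {8, 9, 10}
Step 8: union(5, 4) -> merged; set of 5 now {3, 4, 5, 12}
Step 9: union(12, 10) -> merged; set of 12 now {3, 4, 5, 8, 9, 10, 12}
Step 10: union(5, 1) -> merged; set of 5 now {1, 3, 4, 5, 8, 9, 10, 12}
Component of 12: {1, 3, 4, 5, 8, 9, 10, 12}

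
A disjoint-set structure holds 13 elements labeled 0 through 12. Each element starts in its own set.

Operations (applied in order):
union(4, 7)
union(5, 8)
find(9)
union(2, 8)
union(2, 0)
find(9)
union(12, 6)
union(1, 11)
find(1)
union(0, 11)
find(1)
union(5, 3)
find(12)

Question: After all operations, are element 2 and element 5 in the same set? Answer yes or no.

Step 1: union(4, 7) -> merged; set of 4 now {4, 7}
Step 2: union(5, 8) -> merged; set of 5 now {5, 8}
Step 3: find(9) -> no change; set of 9 is {9}
Step 4: union(2, 8) -> merged; set of 2 now {2, 5, 8}
Step 5: union(2, 0) -> merged; set of 2 now {0, 2, 5, 8}
Step 6: find(9) -> no change; set of 9 is {9}
Step 7: union(12, 6) -> merged; set of 12 now {6, 12}
Step 8: union(1, 11) -> merged; set of 1 now {1, 11}
Step 9: find(1) -> no change; set of 1 is {1, 11}
Step 10: union(0, 11) -> merged; set of 0 now {0, 1, 2, 5, 8, 11}
Step 11: find(1) -> no change; set of 1 is {0, 1, 2, 5, 8, 11}
Step 12: union(5, 3) -> merged; set of 5 now {0, 1, 2, 3, 5, 8, 11}
Step 13: find(12) -> no change; set of 12 is {6, 12}
Set of 2: {0, 1, 2, 3, 5, 8, 11}; 5 is a member.

Answer: yes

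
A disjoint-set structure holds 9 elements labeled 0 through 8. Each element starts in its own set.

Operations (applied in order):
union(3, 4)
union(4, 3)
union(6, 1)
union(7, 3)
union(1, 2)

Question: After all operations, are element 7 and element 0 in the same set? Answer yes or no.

Step 1: union(3, 4) -> merged; set of 3 now {3, 4}
Step 2: union(4, 3) -> already same set; set of 4 now {3, 4}
Step 3: union(6, 1) -> merged; set of 6 now {1, 6}
Step 4: union(7, 3) -> merged; set of 7 now {3, 4, 7}
Step 5: union(1, 2) -> merged; set of 1 now {1, 2, 6}
Set of 7: {3, 4, 7}; 0 is not a member.

Answer: no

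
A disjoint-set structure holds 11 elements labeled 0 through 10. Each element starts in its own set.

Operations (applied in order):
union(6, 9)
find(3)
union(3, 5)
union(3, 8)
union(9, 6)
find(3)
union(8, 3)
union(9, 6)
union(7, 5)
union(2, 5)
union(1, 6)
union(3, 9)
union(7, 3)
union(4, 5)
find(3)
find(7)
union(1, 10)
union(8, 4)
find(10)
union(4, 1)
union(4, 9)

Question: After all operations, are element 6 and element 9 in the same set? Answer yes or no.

Answer: yes

Derivation:
Step 1: union(6, 9) -> merged; set of 6 now {6, 9}
Step 2: find(3) -> no change; set of 3 is {3}
Step 3: union(3, 5) -> merged; set of 3 now {3, 5}
Step 4: union(3, 8) -> merged; set of 3 now {3, 5, 8}
Step 5: union(9, 6) -> already same set; set of 9 now {6, 9}
Step 6: find(3) -> no change; set of 3 is {3, 5, 8}
Step 7: union(8, 3) -> already same set; set of 8 now {3, 5, 8}
Step 8: union(9, 6) -> already same set; set of 9 now {6, 9}
Step 9: union(7, 5) -> merged; set of 7 now {3, 5, 7, 8}
Step 10: union(2, 5) -> merged; set of 2 now {2, 3, 5, 7, 8}
Step 11: union(1, 6) -> merged; set of 1 now {1, 6, 9}
Step 12: union(3, 9) -> merged; set of 3 now {1, 2, 3, 5, 6, 7, 8, 9}
Step 13: union(7, 3) -> already same set; set of 7 now {1, 2, 3, 5, 6, 7, 8, 9}
Step 14: union(4, 5) -> merged; set of 4 now {1, 2, 3, 4, 5, 6, 7, 8, 9}
Step 15: find(3) -> no change; set of 3 is {1, 2, 3, 4, 5, 6, 7, 8, 9}
Step 16: find(7) -> no change; set of 7 is {1, 2, 3, 4, 5, 6, 7, 8, 9}
Step 17: union(1, 10) -> merged; set of 1 now {1, 2, 3, 4, 5, 6, 7, 8, 9, 10}
Step 18: union(8, 4) -> already same set; set of 8 now {1, 2, 3, 4, 5, 6, 7, 8, 9, 10}
Step 19: find(10) -> no change; set of 10 is {1, 2, 3, 4, 5, 6, 7, 8, 9, 10}
Step 20: union(4, 1) -> already same set; set of 4 now {1, 2, 3, 4, 5, 6, 7, 8, 9, 10}
Step 21: union(4, 9) -> already same set; set of 4 now {1, 2, 3, 4, 5, 6, 7, 8, 9, 10}
Set of 6: {1, 2, 3, 4, 5, 6, 7, 8, 9, 10}; 9 is a member.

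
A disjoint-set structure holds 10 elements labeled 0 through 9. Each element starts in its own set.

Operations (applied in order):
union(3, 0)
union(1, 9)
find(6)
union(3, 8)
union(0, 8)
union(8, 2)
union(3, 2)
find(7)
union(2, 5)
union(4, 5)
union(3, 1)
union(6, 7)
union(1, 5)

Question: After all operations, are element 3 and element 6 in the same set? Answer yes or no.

Step 1: union(3, 0) -> merged; set of 3 now {0, 3}
Step 2: union(1, 9) -> merged; set of 1 now {1, 9}
Step 3: find(6) -> no change; set of 6 is {6}
Step 4: union(3, 8) -> merged; set of 3 now {0, 3, 8}
Step 5: union(0, 8) -> already same set; set of 0 now {0, 3, 8}
Step 6: union(8, 2) -> merged; set of 8 now {0, 2, 3, 8}
Step 7: union(3, 2) -> already same set; set of 3 now {0, 2, 3, 8}
Step 8: find(7) -> no change; set of 7 is {7}
Step 9: union(2, 5) -> merged; set of 2 now {0, 2, 3, 5, 8}
Step 10: union(4, 5) -> merged; set of 4 now {0, 2, 3, 4, 5, 8}
Step 11: union(3, 1) -> merged; set of 3 now {0, 1, 2, 3, 4, 5, 8, 9}
Step 12: union(6, 7) -> merged; set of 6 now {6, 7}
Step 13: union(1, 5) -> already same set; set of 1 now {0, 1, 2, 3, 4, 5, 8, 9}
Set of 3: {0, 1, 2, 3, 4, 5, 8, 9}; 6 is not a member.

Answer: no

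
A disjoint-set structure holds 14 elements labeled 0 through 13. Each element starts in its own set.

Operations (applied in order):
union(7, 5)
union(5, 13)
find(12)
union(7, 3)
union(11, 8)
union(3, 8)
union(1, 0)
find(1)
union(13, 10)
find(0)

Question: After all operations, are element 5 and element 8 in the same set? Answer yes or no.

Step 1: union(7, 5) -> merged; set of 7 now {5, 7}
Step 2: union(5, 13) -> merged; set of 5 now {5, 7, 13}
Step 3: find(12) -> no change; set of 12 is {12}
Step 4: union(7, 3) -> merged; set of 7 now {3, 5, 7, 13}
Step 5: union(11, 8) -> merged; set of 11 now {8, 11}
Step 6: union(3, 8) -> merged; set of 3 now {3, 5, 7, 8, 11, 13}
Step 7: union(1, 0) -> merged; set of 1 now {0, 1}
Step 8: find(1) -> no change; set of 1 is {0, 1}
Step 9: union(13, 10) -> merged; set of 13 now {3, 5, 7, 8, 10, 11, 13}
Step 10: find(0) -> no change; set of 0 is {0, 1}
Set of 5: {3, 5, 7, 8, 10, 11, 13}; 8 is a member.

Answer: yes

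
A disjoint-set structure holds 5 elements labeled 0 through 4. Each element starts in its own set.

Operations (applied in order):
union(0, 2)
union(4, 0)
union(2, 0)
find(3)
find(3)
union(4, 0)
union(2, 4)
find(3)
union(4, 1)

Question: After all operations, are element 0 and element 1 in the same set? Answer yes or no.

Step 1: union(0, 2) -> merged; set of 0 now {0, 2}
Step 2: union(4, 0) -> merged; set of 4 now {0, 2, 4}
Step 3: union(2, 0) -> already same set; set of 2 now {0, 2, 4}
Step 4: find(3) -> no change; set of 3 is {3}
Step 5: find(3) -> no change; set of 3 is {3}
Step 6: union(4, 0) -> already same set; set of 4 now {0, 2, 4}
Step 7: union(2, 4) -> already same set; set of 2 now {0, 2, 4}
Step 8: find(3) -> no change; set of 3 is {3}
Step 9: union(4, 1) -> merged; set of 4 now {0, 1, 2, 4}
Set of 0: {0, 1, 2, 4}; 1 is a member.

Answer: yes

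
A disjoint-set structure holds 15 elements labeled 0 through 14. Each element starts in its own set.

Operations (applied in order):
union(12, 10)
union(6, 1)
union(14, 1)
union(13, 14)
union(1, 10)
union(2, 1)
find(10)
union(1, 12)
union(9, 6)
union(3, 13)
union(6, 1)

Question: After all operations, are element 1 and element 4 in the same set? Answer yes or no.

Step 1: union(12, 10) -> merged; set of 12 now {10, 12}
Step 2: union(6, 1) -> merged; set of 6 now {1, 6}
Step 3: union(14, 1) -> merged; set of 14 now {1, 6, 14}
Step 4: union(13, 14) -> merged; set of 13 now {1, 6, 13, 14}
Step 5: union(1, 10) -> merged; set of 1 now {1, 6, 10, 12, 13, 14}
Step 6: union(2, 1) -> merged; set of 2 now {1, 2, 6, 10, 12, 13, 14}
Step 7: find(10) -> no change; set of 10 is {1, 2, 6, 10, 12, 13, 14}
Step 8: union(1, 12) -> already same set; set of 1 now {1, 2, 6, 10, 12, 13, 14}
Step 9: union(9, 6) -> merged; set of 9 now {1, 2, 6, 9, 10, 12, 13, 14}
Step 10: union(3, 13) -> merged; set of 3 now {1, 2, 3, 6, 9, 10, 12, 13, 14}
Step 11: union(6, 1) -> already same set; set of 6 now {1, 2, 3, 6, 9, 10, 12, 13, 14}
Set of 1: {1, 2, 3, 6, 9, 10, 12, 13, 14}; 4 is not a member.

Answer: no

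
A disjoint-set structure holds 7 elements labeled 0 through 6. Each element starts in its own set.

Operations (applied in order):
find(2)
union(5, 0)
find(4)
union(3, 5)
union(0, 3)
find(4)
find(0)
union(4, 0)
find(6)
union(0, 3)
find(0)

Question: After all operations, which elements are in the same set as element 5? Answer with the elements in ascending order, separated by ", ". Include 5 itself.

Answer: 0, 3, 4, 5

Derivation:
Step 1: find(2) -> no change; set of 2 is {2}
Step 2: union(5, 0) -> merged; set of 5 now {0, 5}
Step 3: find(4) -> no change; set of 4 is {4}
Step 4: union(3, 5) -> merged; set of 3 now {0, 3, 5}
Step 5: union(0, 3) -> already same set; set of 0 now {0, 3, 5}
Step 6: find(4) -> no change; set of 4 is {4}
Step 7: find(0) -> no change; set of 0 is {0, 3, 5}
Step 8: union(4, 0) -> merged; set of 4 now {0, 3, 4, 5}
Step 9: find(6) -> no change; set of 6 is {6}
Step 10: union(0, 3) -> already same set; set of 0 now {0, 3, 4, 5}
Step 11: find(0) -> no change; set of 0 is {0, 3, 4, 5}
Component of 5: {0, 3, 4, 5}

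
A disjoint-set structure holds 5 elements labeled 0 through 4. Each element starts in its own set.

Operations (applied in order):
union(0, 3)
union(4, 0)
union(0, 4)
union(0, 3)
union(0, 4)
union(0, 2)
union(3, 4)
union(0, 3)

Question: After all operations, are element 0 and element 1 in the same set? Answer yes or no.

Step 1: union(0, 3) -> merged; set of 0 now {0, 3}
Step 2: union(4, 0) -> merged; set of 4 now {0, 3, 4}
Step 3: union(0, 4) -> already same set; set of 0 now {0, 3, 4}
Step 4: union(0, 3) -> already same set; set of 0 now {0, 3, 4}
Step 5: union(0, 4) -> already same set; set of 0 now {0, 3, 4}
Step 6: union(0, 2) -> merged; set of 0 now {0, 2, 3, 4}
Step 7: union(3, 4) -> already same set; set of 3 now {0, 2, 3, 4}
Step 8: union(0, 3) -> already same set; set of 0 now {0, 2, 3, 4}
Set of 0: {0, 2, 3, 4}; 1 is not a member.

Answer: no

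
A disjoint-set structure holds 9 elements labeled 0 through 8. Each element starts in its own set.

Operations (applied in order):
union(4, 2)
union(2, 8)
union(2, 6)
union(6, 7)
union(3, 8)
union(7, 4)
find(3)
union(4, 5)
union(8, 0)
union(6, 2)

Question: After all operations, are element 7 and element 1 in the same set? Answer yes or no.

Step 1: union(4, 2) -> merged; set of 4 now {2, 4}
Step 2: union(2, 8) -> merged; set of 2 now {2, 4, 8}
Step 3: union(2, 6) -> merged; set of 2 now {2, 4, 6, 8}
Step 4: union(6, 7) -> merged; set of 6 now {2, 4, 6, 7, 8}
Step 5: union(3, 8) -> merged; set of 3 now {2, 3, 4, 6, 7, 8}
Step 6: union(7, 4) -> already same set; set of 7 now {2, 3, 4, 6, 7, 8}
Step 7: find(3) -> no change; set of 3 is {2, 3, 4, 6, 7, 8}
Step 8: union(4, 5) -> merged; set of 4 now {2, 3, 4, 5, 6, 7, 8}
Step 9: union(8, 0) -> merged; set of 8 now {0, 2, 3, 4, 5, 6, 7, 8}
Step 10: union(6, 2) -> already same set; set of 6 now {0, 2, 3, 4, 5, 6, 7, 8}
Set of 7: {0, 2, 3, 4, 5, 6, 7, 8}; 1 is not a member.

Answer: no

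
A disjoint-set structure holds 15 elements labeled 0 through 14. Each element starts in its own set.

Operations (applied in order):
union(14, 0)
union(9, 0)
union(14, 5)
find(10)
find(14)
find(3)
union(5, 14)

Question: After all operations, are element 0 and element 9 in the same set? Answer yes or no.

Answer: yes

Derivation:
Step 1: union(14, 0) -> merged; set of 14 now {0, 14}
Step 2: union(9, 0) -> merged; set of 9 now {0, 9, 14}
Step 3: union(14, 5) -> merged; set of 14 now {0, 5, 9, 14}
Step 4: find(10) -> no change; set of 10 is {10}
Step 5: find(14) -> no change; set of 14 is {0, 5, 9, 14}
Step 6: find(3) -> no change; set of 3 is {3}
Step 7: union(5, 14) -> already same set; set of 5 now {0, 5, 9, 14}
Set of 0: {0, 5, 9, 14}; 9 is a member.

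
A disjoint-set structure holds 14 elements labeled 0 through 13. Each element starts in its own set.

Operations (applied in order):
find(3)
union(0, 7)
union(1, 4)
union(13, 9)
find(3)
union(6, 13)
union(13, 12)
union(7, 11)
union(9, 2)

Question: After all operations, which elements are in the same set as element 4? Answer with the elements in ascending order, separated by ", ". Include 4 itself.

Answer: 1, 4

Derivation:
Step 1: find(3) -> no change; set of 3 is {3}
Step 2: union(0, 7) -> merged; set of 0 now {0, 7}
Step 3: union(1, 4) -> merged; set of 1 now {1, 4}
Step 4: union(13, 9) -> merged; set of 13 now {9, 13}
Step 5: find(3) -> no change; set of 3 is {3}
Step 6: union(6, 13) -> merged; set of 6 now {6, 9, 13}
Step 7: union(13, 12) -> merged; set of 13 now {6, 9, 12, 13}
Step 8: union(7, 11) -> merged; set of 7 now {0, 7, 11}
Step 9: union(9, 2) -> merged; set of 9 now {2, 6, 9, 12, 13}
Component of 4: {1, 4}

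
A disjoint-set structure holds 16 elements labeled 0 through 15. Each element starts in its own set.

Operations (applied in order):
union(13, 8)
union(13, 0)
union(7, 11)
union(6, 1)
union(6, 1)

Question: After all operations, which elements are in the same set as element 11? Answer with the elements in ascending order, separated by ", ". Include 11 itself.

Answer: 7, 11

Derivation:
Step 1: union(13, 8) -> merged; set of 13 now {8, 13}
Step 2: union(13, 0) -> merged; set of 13 now {0, 8, 13}
Step 3: union(7, 11) -> merged; set of 7 now {7, 11}
Step 4: union(6, 1) -> merged; set of 6 now {1, 6}
Step 5: union(6, 1) -> already same set; set of 6 now {1, 6}
Component of 11: {7, 11}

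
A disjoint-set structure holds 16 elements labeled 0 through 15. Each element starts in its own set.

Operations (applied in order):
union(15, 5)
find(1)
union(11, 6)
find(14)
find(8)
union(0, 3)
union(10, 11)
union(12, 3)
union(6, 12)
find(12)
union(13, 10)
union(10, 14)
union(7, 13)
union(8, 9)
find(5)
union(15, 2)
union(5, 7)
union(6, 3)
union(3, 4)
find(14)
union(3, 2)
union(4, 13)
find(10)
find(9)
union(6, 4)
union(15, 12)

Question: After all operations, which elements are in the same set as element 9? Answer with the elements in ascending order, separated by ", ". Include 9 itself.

Step 1: union(15, 5) -> merged; set of 15 now {5, 15}
Step 2: find(1) -> no change; set of 1 is {1}
Step 3: union(11, 6) -> merged; set of 11 now {6, 11}
Step 4: find(14) -> no change; set of 14 is {14}
Step 5: find(8) -> no change; set of 8 is {8}
Step 6: union(0, 3) -> merged; set of 0 now {0, 3}
Step 7: union(10, 11) -> merged; set of 10 now {6, 10, 11}
Step 8: union(12, 3) -> merged; set of 12 now {0, 3, 12}
Step 9: union(6, 12) -> merged; set of 6 now {0, 3, 6, 10, 11, 12}
Step 10: find(12) -> no change; set of 12 is {0, 3, 6, 10, 11, 12}
Step 11: union(13, 10) -> merged; set of 13 now {0, 3, 6, 10, 11, 12, 13}
Step 12: union(10, 14) -> merged; set of 10 now {0, 3, 6, 10, 11, 12, 13, 14}
Step 13: union(7, 13) -> merged; set of 7 now {0, 3, 6, 7, 10, 11, 12, 13, 14}
Step 14: union(8, 9) -> merged; set of 8 now {8, 9}
Step 15: find(5) -> no change; set of 5 is {5, 15}
Step 16: union(15, 2) -> merged; set of 15 now {2, 5, 15}
Step 17: union(5, 7) -> merged; set of 5 now {0, 2, 3, 5, 6, 7, 10, 11, 12, 13, 14, 15}
Step 18: union(6, 3) -> already same set; set of 6 now {0, 2, 3, 5, 6, 7, 10, 11, 12, 13, 14, 15}
Step 19: union(3, 4) -> merged; set of 3 now {0, 2, 3, 4, 5, 6, 7, 10, 11, 12, 13, 14, 15}
Step 20: find(14) -> no change; set of 14 is {0, 2, 3, 4, 5, 6, 7, 10, 11, 12, 13, 14, 15}
Step 21: union(3, 2) -> already same set; set of 3 now {0, 2, 3, 4, 5, 6, 7, 10, 11, 12, 13, 14, 15}
Step 22: union(4, 13) -> already same set; set of 4 now {0, 2, 3, 4, 5, 6, 7, 10, 11, 12, 13, 14, 15}
Step 23: find(10) -> no change; set of 10 is {0, 2, 3, 4, 5, 6, 7, 10, 11, 12, 13, 14, 15}
Step 24: find(9) -> no change; set of 9 is {8, 9}
Step 25: union(6, 4) -> already same set; set of 6 now {0, 2, 3, 4, 5, 6, 7, 10, 11, 12, 13, 14, 15}
Step 26: union(15, 12) -> already same set; set of 15 now {0, 2, 3, 4, 5, 6, 7, 10, 11, 12, 13, 14, 15}
Component of 9: {8, 9}

Answer: 8, 9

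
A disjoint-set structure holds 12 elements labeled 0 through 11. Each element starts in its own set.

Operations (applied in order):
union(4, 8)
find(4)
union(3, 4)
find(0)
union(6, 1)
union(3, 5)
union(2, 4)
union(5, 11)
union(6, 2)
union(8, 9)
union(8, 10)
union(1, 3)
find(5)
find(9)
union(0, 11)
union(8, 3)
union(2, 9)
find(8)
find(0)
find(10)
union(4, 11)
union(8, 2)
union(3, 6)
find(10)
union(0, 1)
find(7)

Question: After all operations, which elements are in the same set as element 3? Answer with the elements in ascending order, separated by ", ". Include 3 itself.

Answer: 0, 1, 2, 3, 4, 5, 6, 8, 9, 10, 11

Derivation:
Step 1: union(4, 8) -> merged; set of 4 now {4, 8}
Step 2: find(4) -> no change; set of 4 is {4, 8}
Step 3: union(3, 4) -> merged; set of 3 now {3, 4, 8}
Step 4: find(0) -> no change; set of 0 is {0}
Step 5: union(6, 1) -> merged; set of 6 now {1, 6}
Step 6: union(3, 5) -> merged; set of 3 now {3, 4, 5, 8}
Step 7: union(2, 4) -> merged; set of 2 now {2, 3, 4, 5, 8}
Step 8: union(5, 11) -> merged; set of 5 now {2, 3, 4, 5, 8, 11}
Step 9: union(6, 2) -> merged; set of 6 now {1, 2, 3, 4, 5, 6, 8, 11}
Step 10: union(8, 9) -> merged; set of 8 now {1, 2, 3, 4, 5, 6, 8, 9, 11}
Step 11: union(8, 10) -> merged; set of 8 now {1, 2, 3, 4, 5, 6, 8, 9, 10, 11}
Step 12: union(1, 3) -> already same set; set of 1 now {1, 2, 3, 4, 5, 6, 8, 9, 10, 11}
Step 13: find(5) -> no change; set of 5 is {1, 2, 3, 4, 5, 6, 8, 9, 10, 11}
Step 14: find(9) -> no change; set of 9 is {1, 2, 3, 4, 5, 6, 8, 9, 10, 11}
Step 15: union(0, 11) -> merged; set of 0 now {0, 1, 2, 3, 4, 5, 6, 8, 9, 10, 11}
Step 16: union(8, 3) -> already same set; set of 8 now {0, 1, 2, 3, 4, 5, 6, 8, 9, 10, 11}
Step 17: union(2, 9) -> already same set; set of 2 now {0, 1, 2, 3, 4, 5, 6, 8, 9, 10, 11}
Step 18: find(8) -> no change; set of 8 is {0, 1, 2, 3, 4, 5, 6, 8, 9, 10, 11}
Step 19: find(0) -> no change; set of 0 is {0, 1, 2, 3, 4, 5, 6, 8, 9, 10, 11}
Step 20: find(10) -> no change; set of 10 is {0, 1, 2, 3, 4, 5, 6, 8, 9, 10, 11}
Step 21: union(4, 11) -> already same set; set of 4 now {0, 1, 2, 3, 4, 5, 6, 8, 9, 10, 11}
Step 22: union(8, 2) -> already same set; set of 8 now {0, 1, 2, 3, 4, 5, 6, 8, 9, 10, 11}
Step 23: union(3, 6) -> already same set; set of 3 now {0, 1, 2, 3, 4, 5, 6, 8, 9, 10, 11}
Step 24: find(10) -> no change; set of 10 is {0, 1, 2, 3, 4, 5, 6, 8, 9, 10, 11}
Step 25: union(0, 1) -> already same set; set of 0 now {0, 1, 2, 3, 4, 5, 6, 8, 9, 10, 11}
Step 26: find(7) -> no change; set of 7 is {7}
Component of 3: {0, 1, 2, 3, 4, 5, 6, 8, 9, 10, 11}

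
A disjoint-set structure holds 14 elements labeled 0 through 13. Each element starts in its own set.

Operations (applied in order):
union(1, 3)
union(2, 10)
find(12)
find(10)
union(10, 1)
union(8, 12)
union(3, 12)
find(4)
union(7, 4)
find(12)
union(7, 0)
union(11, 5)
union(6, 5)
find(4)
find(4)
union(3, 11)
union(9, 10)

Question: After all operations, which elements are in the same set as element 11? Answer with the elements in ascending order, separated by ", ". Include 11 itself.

Answer: 1, 2, 3, 5, 6, 8, 9, 10, 11, 12

Derivation:
Step 1: union(1, 3) -> merged; set of 1 now {1, 3}
Step 2: union(2, 10) -> merged; set of 2 now {2, 10}
Step 3: find(12) -> no change; set of 12 is {12}
Step 4: find(10) -> no change; set of 10 is {2, 10}
Step 5: union(10, 1) -> merged; set of 10 now {1, 2, 3, 10}
Step 6: union(8, 12) -> merged; set of 8 now {8, 12}
Step 7: union(3, 12) -> merged; set of 3 now {1, 2, 3, 8, 10, 12}
Step 8: find(4) -> no change; set of 4 is {4}
Step 9: union(7, 4) -> merged; set of 7 now {4, 7}
Step 10: find(12) -> no change; set of 12 is {1, 2, 3, 8, 10, 12}
Step 11: union(7, 0) -> merged; set of 7 now {0, 4, 7}
Step 12: union(11, 5) -> merged; set of 11 now {5, 11}
Step 13: union(6, 5) -> merged; set of 6 now {5, 6, 11}
Step 14: find(4) -> no change; set of 4 is {0, 4, 7}
Step 15: find(4) -> no change; set of 4 is {0, 4, 7}
Step 16: union(3, 11) -> merged; set of 3 now {1, 2, 3, 5, 6, 8, 10, 11, 12}
Step 17: union(9, 10) -> merged; set of 9 now {1, 2, 3, 5, 6, 8, 9, 10, 11, 12}
Component of 11: {1, 2, 3, 5, 6, 8, 9, 10, 11, 12}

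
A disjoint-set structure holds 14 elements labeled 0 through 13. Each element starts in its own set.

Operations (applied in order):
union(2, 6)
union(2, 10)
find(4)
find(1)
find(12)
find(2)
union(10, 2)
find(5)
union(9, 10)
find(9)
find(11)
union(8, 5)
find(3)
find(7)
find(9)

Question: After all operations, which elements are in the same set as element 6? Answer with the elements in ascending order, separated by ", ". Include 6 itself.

Answer: 2, 6, 9, 10

Derivation:
Step 1: union(2, 6) -> merged; set of 2 now {2, 6}
Step 2: union(2, 10) -> merged; set of 2 now {2, 6, 10}
Step 3: find(4) -> no change; set of 4 is {4}
Step 4: find(1) -> no change; set of 1 is {1}
Step 5: find(12) -> no change; set of 12 is {12}
Step 6: find(2) -> no change; set of 2 is {2, 6, 10}
Step 7: union(10, 2) -> already same set; set of 10 now {2, 6, 10}
Step 8: find(5) -> no change; set of 5 is {5}
Step 9: union(9, 10) -> merged; set of 9 now {2, 6, 9, 10}
Step 10: find(9) -> no change; set of 9 is {2, 6, 9, 10}
Step 11: find(11) -> no change; set of 11 is {11}
Step 12: union(8, 5) -> merged; set of 8 now {5, 8}
Step 13: find(3) -> no change; set of 3 is {3}
Step 14: find(7) -> no change; set of 7 is {7}
Step 15: find(9) -> no change; set of 9 is {2, 6, 9, 10}
Component of 6: {2, 6, 9, 10}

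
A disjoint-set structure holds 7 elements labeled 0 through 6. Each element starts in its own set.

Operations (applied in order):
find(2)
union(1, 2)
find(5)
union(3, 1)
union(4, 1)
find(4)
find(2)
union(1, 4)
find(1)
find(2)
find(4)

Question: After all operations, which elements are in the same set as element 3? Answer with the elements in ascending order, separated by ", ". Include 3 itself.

Answer: 1, 2, 3, 4

Derivation:
Step 1: find(2) -> no change; set of 2 is {2}
Step 2: union(1, 2) -> merged; set of 1 now {1, 2}
Step 3: find(5) -> no change; set of 5 is {5}
Step 4: union(3, 1) -> merged; set of 3 now {1, 2, 3}
Step 5: union(4, 1) -> merged; set of 4 now {1, 2, 3, 4}
Step 6: find(4) -> no change; set of 4 is {1, 2, 3, 4}
Step 7: find(2) -> no change; set of 2 is {1, 2, 3, 4}
Step 8: union(1, 4) -> already same set; set of 1 now {1, 2, 3, 4}
Step 9: find(1) -> no change; set of 1 is {1, 2, 3, 4}
Step 10: find(2) -> no change; set of 2 is {1, 2, 3, 4}
Step 11: find(4) -> no change; set of 4 is {1, 2, 3, 4}
Component of 3: {1, 2, 3, 4}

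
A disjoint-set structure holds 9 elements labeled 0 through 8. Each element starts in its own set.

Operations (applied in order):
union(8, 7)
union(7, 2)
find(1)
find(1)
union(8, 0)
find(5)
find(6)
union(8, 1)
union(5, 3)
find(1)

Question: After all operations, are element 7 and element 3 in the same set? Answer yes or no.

Answer: no

Derivation:
Step 1: union(8, 7) -> merged; set of 8 now {7, 8}
Step 2: union(7, 2) -> merged; set of 7 now {2, 7, 8}
Step 3: find(1) -> no change; set of 1 is {1}
Step 4: find(1) -> no change; set of 1 is {1}
Step 5: union(8, 0) -> merged; set of 8 now {0, 2, 7, 8}
Step 6: find(5) -> no change; set of 5 is {5}
Step 7: find(6) -> no change; set of 6 is {6}
Step 8: union(8, 1) -> merged; set of 8 now {0, 1, 2, 7, 8}
Step 9: union(5, 3) -> merged; set of 5 now {3, 5}
Step 10: find(1) -> no change; set of 1 is {0, 1, 2, 7, 8}
Set of 7: {0, 1, 2, 7, 8}; 3 is not a member.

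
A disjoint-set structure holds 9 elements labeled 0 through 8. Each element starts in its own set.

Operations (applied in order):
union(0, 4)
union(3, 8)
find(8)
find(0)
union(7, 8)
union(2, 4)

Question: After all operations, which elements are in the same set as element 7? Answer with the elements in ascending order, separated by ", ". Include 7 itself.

Answer: 3, 7, 8

Derivation:
Step 1: union(0, 4) -> merged; set of 0 now {0, 4}
Step 2: union(3, 8) -> merged; set of 3 now {3, 8}
Step 3: find(8) -> no change; set of 8 is {3, 8}
Step 4: find(0) -> no change; set of 0 is {0, 4}
Step 5: union(7, 8) -> merged; set of 7 now {3, 7, 8}
Step 6: union(2, 4) -> merged; set of 2 now {0, 2, 4}
Component of 7: {3, 7, 8}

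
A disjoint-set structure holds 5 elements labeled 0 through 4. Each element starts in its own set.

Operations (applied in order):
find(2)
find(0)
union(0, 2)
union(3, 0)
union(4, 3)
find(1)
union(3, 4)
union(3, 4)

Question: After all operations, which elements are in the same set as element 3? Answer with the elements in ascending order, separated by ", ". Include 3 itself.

Step 1: find(2) -> no change; set of 2 is {2}
Step 2: find(0) -> no change; set of 0 is {0}
Step 3: union(0, 2) -> merged; set of 0 now {0, 2}
Step 4: union(3, 0) -> merged; set of 3 now {0, 2, 3}
Step 5: union(4, 3) -> merged; set of 4 now {0, 2, 3, 4}
Step 6: find(1) -> no change; set of 1 is {1}
Step 7: union(3, 4) -> already same set; set of 3 now {0, 2, 3, 4}
Step 8: union(3, 4) -> already same set; set of 3 now {0, 2, 3, 4}
Component of 3: {0, 2, 3, 4}

Answer: 0, 2, 3, 4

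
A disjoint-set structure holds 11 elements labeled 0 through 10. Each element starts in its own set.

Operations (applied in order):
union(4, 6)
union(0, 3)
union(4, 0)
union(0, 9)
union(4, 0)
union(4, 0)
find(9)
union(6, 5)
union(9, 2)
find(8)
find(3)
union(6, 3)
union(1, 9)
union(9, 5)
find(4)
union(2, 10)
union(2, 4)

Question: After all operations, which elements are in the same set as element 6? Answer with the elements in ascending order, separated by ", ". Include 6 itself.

Answer: 0, 1, 2, 3, 4, 5, 6, 9, 10

Derivation:
Step 1: union(4, 6) -> merged; set of 4 now {4, 6}
Step 2: union(0, 3) -> merged; set of 0 now {0, 3}
Step 3: union(4, 0) -> merged; set of 4 now {0, 3, 4, 6}
Step 4: union(0, 9) -> merged; set of 0 now {0, 3, 4, 6, 9}
Step 5: union(4, 0) -> already same set; set of 4 now {0, 3, 4, 6, 9}
Step 6: union(4, 0) -> already same set; set of 4 now {0, 3, 4, 6, 9}
Step 7: find(9) -> no change; set of 9 is {0, 3, 4, 6, 9}
Step 8: union(6, 5) -> merged; set of 6 now {0, 3, 4, 5, 6, 9}
Step 9: union(9, 2) -> merged; set of 9 now {0, 2, 3, 4, 5, 6, 9}
Step 10: find(8) -> no change; set of 8 is {8}
Step 11: find(3) -> no change; set of 3 is {0, 2, 3, 4, 5, 6, 9}
Step 12: union(6, 3) -> already same set; set of 6 now {0, 2, 3, 4, 5, 6, 9}
Step 13: union(1, 9) -> merged; set of 1 now {0, 1, 2, 3, 4, 5, 6, 9}
Step 14: union(9, 5) -> already same set; set of 9 now {0, 1, 2, 3, 4, 5, 6, 9}
Step 15: find(4) -> no change; set of 4 is {0, 1, 2, 3, 4, 5, 6, 9}
Step 16: union(2, 10) -> merged; set of 2 now {0, 1, 2, 3, 4, 5, 6, 9, 10}
Step 17: union(2, 4) -> already same set; set of 2 now {0, 1, 2, 3, 4, 5, 6, 9, 10}
Component of 6: {0, 1, 2, 3, 4, 5, 6, 9, 10}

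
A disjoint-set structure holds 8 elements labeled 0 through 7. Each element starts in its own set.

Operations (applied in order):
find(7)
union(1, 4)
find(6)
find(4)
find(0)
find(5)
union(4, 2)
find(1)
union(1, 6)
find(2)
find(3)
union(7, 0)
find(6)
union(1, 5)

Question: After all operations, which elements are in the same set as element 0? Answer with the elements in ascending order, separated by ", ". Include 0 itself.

Answer: 0, 7

Derivation:
Step 1: find(7) -> no change; set of 7 is {7}
Step 2: union(1, 4) -> merged; set of 1 now {1, 4}
Step 3: find(6) -> no change; set of 6 is {6}
Step 4: find(4) -> no change; set of 4 is {1, 4}
Step 5: find(0) -> no change; set of 0 is {0}
Step 6: find(5) -> no change; set of 5 is {5}
Step 7: union(4, 2) -> merged; set of 4 now {1, 2, 4}
Step 8: find(1) -> no change; set of 1 is {1, 2, 4}
Step 9: union(1, 6) -> merged; set of 1 now {1, 2, 4, 6}
Step 10: find(2) -> no change; set of 2 is {1, 2, 4, 6}
Step 11: find(3) -> no change; set of 3 is {3}
Step 12: union(7, 0) -> merged; set of 7 now {0, 7}
Step 13: find(6) -> no change; set of 6 is {1, 2, 4, 6}
Step 14: union(1, 5) -> merged; set of 1 now {1, 2, 4, 5, 6}
Component of 0: {0, 7}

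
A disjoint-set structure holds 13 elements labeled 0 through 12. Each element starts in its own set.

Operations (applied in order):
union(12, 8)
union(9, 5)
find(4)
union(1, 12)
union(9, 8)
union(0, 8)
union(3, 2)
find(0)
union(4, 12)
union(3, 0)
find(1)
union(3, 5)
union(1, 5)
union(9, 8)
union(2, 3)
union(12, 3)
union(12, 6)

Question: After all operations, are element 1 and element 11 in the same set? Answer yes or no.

Step 1: union(12, 8) -> merged; set of 12 now {8, 12}
Step 2: union(9, 5) -> merged; set of 9 now {5, 9}
Step 3: find(4) -> no change; set of 4 is {4}
Step 4: union(1, 12) -> merged; set of 1 now {1, 8, 12}
Step 5: union(9, 8) -> merged; set of 9 now {1, 5, 8, 9, 12}
Step 6: union(0, 8) -> merged; set of 0 now {0, 1, 5, 8, 9, 12}
Step 7: union(3, 2) -> merged; set of 3 now {2, 3}
Step 8: find(0) -> no change; set of 0 is {0, 1, 5, 8, 9, 12}
Step 9: union(4, 12) -> merged; set of 4 now {0, 1, 4, 5, 8, 9, 12}
Step 10: union(3, 0) -> merged; set of 3 now {0, 1, 2, 3, 4, 5, 8, 9, 12}
Step 11: find(1) -> no change; set of 1 is {0, 1, 2, 3, 4, 5, 8, 9, 12}
Step 12: union(3, 5) -> already same set; set of 3 now {0, 1, 2, 3, 4, 5, 8, 9, 12}
Step 13: union(1, 5) -> already same set; set of 1 now {0, 1, 2, 3, 4, 5, 8, 9, 12}
Step 14: union(9, 8) -> already same set; set of 9 now {0, 1, 2, 3, 4, 5, 8, 9, 12}
Step 15: union(2, 3) -> already same set; set of 2 now {0, 1, 2, 3, 4, 5, 8, 9, 12}
Step 16: union(12, 3) -> already same set; set of 12 now {0, 1, 2, 3, 4, 5, 8, 9, 12}
Step 17: union(12, 6) -> merged; set of 12 now {0, 1, 2, 3, 4, 5, 6, 8, 9, 12}
Set of 1: {0, 1, 2, 3, 4, 5, 6, 8, 9, 12}; 11 is not a member.

Answer: no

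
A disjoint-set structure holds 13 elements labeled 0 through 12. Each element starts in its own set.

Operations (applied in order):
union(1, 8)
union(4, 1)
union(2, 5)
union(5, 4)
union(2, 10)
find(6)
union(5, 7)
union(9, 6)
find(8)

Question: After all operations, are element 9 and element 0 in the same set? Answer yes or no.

Step 1: union(1, 8) -> merged; set of 1 now {1, 8}
Step 2: union(4, 1) -> merged; set of 4 now {1, 4, 8}
Step 3: union(2, 5) -> merged; set of 2 now {2, 5}
Step 4: union(5, 4) -> merged; set of 5 now {1, 2, 4, 5, 8}
Step 5: union(2, 10) -> merged; set of 2 now {1, 2, 4, 5, 8, 10}
Step 6: find(6) -> no change; set of 6 is {6}
Step 7: union(5, 7) -> merged; set of 5 now {1, 2, 4, 5, 7, 8, 10}
Step 8: union(9, 6) -> merged; set of 9 now {6, 9}
Step 9: find(8) -> no change; set of 8 is {1, 2, 4, 5, 7, 8, 10}
Set of 9: {6, 9}; 0 is not a member.

Answer: no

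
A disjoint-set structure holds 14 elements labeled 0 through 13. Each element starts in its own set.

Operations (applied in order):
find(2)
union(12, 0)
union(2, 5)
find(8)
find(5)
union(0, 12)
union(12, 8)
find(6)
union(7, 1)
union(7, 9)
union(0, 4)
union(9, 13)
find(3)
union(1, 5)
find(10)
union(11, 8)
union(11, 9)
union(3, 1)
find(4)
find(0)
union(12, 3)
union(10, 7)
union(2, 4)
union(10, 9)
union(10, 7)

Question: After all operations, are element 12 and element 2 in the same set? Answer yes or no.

Answer: yes

Derivation:
Step 1: find(2) -> no change; set of 2 is {2}
Step 2: union(12, 0) -> merged; set of 12 now {0, 12}
Step 3: union(2, 5) -> merged; set of 2 now {2, 5}
Step 4: find(8) -> no change; set of 8 is {8}
Step 5: find(5) -> no change; set of 5 is {2, 5}
Step 6: union(0, 12) -> already same set; set of 0 now {0, 12}
Step 7: union(12, 8) -> merged; set of 12 now {0, 8, 12}
Step 8: find(6) -> no change; set of 6 is {6}
Step 9: union(7, 1) -> merged; set of 7 now {1, 7}
Step 10: union(7, 9) -> merged; set of 7 now {1, 7, 9}
Step 11: union(0, 4) -> merged; set of 0 now {0, 4, 8, 12}
Step 12: union(9, 13) -> merged; set of 9 now {1, 7, 9, 13}
Step 13: find(3) -> no change; set of 3 is {3}
Step 14: union(1, 5) -> merged; set of 1 now {1, 2, 5, 7, 9, 13}
Step 15: find(10) -> no change; set of 10 is {10}
Step 16: union(11, 8) -> merged; set of 11 now {0, 4, 8, 11, 12}
Step 17: union(11, 9) -> merged; set of 11 now {0, 1, 2, 4, 5, 7, 8, 9, 11, 12, 13}
Step 18: union(3, 1) -> merged; set of 3 now {0, 1, 2, 3, 4, 5, 7, 8, 9, 11, 12, 13}
Step 19: find(4) -> no change; set of 4 is {0, 1, 2, 3, 4, 5, 7, 8, 9, 11, 12, 13}
Step 20: find(0) -> no change; set of 0 is {0, 1, 2, 3, 4, 5, 7, 8, 9, 11, 12, 13}
Step 21: union(12, 3) -> already same set; set of 12 now {0, 1, 2, 3, 4, 5, 7, 8, 9, 11, 12, 13}
Step 22: union(10, 7) -> merged; set of 10 now {0, 1, 2, 3, 4, 5, 7, 8, 9, 10, 11, 12, 13}
Step 23: union(2, 4) -> already same set; set of 2 now {0, 1, 2, 3, 4, 5, 7, 8, 9, 10, 11, 12, 13}
Step 24: union(10, 9) -> already same set; set of 10 now {0, 1, 2, 3, 4, 5, 7, 8, 9, 10, 11, 12, 13}
Step 25: union(10, 7) -> already same set; set of 10 now {0, 1, 2, 3, 4, 5, 7, 8, 9, 10, 11, 12, 13}
Set of 12: {0, 1, 2, 3, 4, 5, 7, 8, 9, 10, 11, 12, 13}; 2 is a member.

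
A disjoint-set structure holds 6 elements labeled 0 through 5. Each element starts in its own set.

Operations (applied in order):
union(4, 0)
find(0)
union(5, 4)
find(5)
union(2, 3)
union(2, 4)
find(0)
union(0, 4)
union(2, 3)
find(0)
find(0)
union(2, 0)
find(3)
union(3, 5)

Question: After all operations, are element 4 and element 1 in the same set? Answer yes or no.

Step 1: union(4, 0) -> merged; set of 4 now {0, 4}
Step 2: find(0) -> no change; set of 0 is {0, 4}
Step 3: union(5, 4) -> merged; set of 5 now {0, 4, 5}
Step 4: find(5) -> no change; set of 5 is {0, 4, 5}
Step 5: union(2, 3) -> merged; set of 2 now {2, 3}
Step 6: union(2, 4) -> merged; set of 2 now {0, 2, 3, 4, 5}
Step 7: find(0) -> no change; set of 0 is {0, 2, 3, 4, 5}
Step 8: union(0, 4) -> already same set; set of 0 now {0, 2, 3, 4, 5}
Step 9: union(2, 3) -> already same set; set of 2 now {0, 2, 3, 4, 5}
Step 10: find(0) -> no change; set of 0 is {0, 2, 3, 4, 5}
Step 11: find(0) -> no change; set of 0 is {0, 2, 3, 4, 5}
Step 12: union(2, 0) -> already same set; set of 2 now {0, 2, 3, 4, 5}
Step 13: find(3) -> no change; set of 3 is {0, 2, 3, 4, 5}
Step 14: union(3, 5) -> already same set; set of 3 now {0, 2, 3, 4, 5}
Set of 4: {0, 2, 3, 4, 5}; 1 is not a member.

Answer: no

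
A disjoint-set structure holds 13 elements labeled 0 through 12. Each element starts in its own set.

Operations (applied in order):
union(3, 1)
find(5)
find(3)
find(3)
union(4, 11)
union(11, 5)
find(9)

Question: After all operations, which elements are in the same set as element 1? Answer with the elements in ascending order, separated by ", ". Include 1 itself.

Step 1: union(3, 1) -> merged; set of 3 now {1, 3}
Step 2: find(5) -> no change; set of 5 is {5}
Step 3: find(3) -> no change; set of 3 is {1, 3}
Step 4: find(3) -> no change; set of 3 is {1, 3}
Step 5: union(4, 11) -> merged; set of 4 now {4, 11}
Step 6: union(11, 5) -> merged; set of 11 now {4, 5, 11}
Step 7: find(9) -> no change; set of 9 is {9}
Component of 1: {1, 3}

Answer: 1, 3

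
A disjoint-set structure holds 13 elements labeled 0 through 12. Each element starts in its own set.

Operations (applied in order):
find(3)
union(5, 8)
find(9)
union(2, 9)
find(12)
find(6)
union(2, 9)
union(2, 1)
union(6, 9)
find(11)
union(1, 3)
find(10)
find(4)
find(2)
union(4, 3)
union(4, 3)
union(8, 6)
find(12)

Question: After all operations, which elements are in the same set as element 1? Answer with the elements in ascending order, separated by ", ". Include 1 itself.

Step 1: find(3) -> no change; set of 3 is {3}
Step 2: union(5, 8) -> merged; set of 5 now {5, 8}
Step 3: find(9) -> no change; set of 9 is {9}
Step 4: union(2, 9) -> merged; set of 2 now {2, 9}
Step 5: find(12) -> no change; set of 12 is {12}
Step 6: find(6) -> no change; set of 6 is {6}
Step 7: union(2, 9) -> already same set; set of 2 now {2, 9}
Step 8: union(2, 1) -> merged; set of 2 now {1, 2, 9}
Step 9: union(6, 9) -> merged; set of 6 now {1, 2, 6, 9}
Step 10: find(11) -> no change; set of 11 is {11}
Step 11: union(1, 3) -> merged; set of 1 now {1, 2, 3, 6, 9}
Step 12: find(10) -> no change; set of 10 is {10}
Step 13: find(4) -> no change; set of 4 is {4}
Step 14: find(2) -> no change; set of 2 is {1, 2, 3, 6, 9}
Step 15: union(4, 3) -> merged; set of 4 now {1, 2, 3, 4, 6, 9}
Step 16: union(4, 3) -> already same set; set of 4 now {1, 2, 3, 4, 6, 9}
Step 17: union(8, 6) -> merged; set of 8 now {1, 2, 3, 4, 5, 6, 8, 9}
Step 18: find(12) -> no change; set of 12 is {12}
Component of 1: {1, 2, 3, 4, 5, 6, 8, 9}

Answer: 1, 2, 3, 4, 5, 6, 8, 9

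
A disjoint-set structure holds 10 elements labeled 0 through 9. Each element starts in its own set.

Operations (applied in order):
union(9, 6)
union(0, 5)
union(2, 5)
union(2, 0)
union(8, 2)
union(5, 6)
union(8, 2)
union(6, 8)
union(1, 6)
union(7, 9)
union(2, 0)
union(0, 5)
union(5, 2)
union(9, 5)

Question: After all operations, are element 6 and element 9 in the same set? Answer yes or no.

Answer: yes

Derivation:
Step 1: union(9, 6) -> merged; set of 9 now {6, 9}
Step 2: union(0, 5) -> merged; set of 0 now {0, 5}
Step 3: union(2, 5) -> merged; set of 2 now {0, 2, 5}
Step 4: union(2, 0) -> already same set; set of 2 now {0, 2, 5}
Step 5: union(8, 2) -> merged; set of 8 now {0, 2, 5, 8}
Step 6: union(5, 6) -> merged; set of 5 now {0, 2, 5, 6, 8, 9}
Step 7: union(8, 2) -> already same set; set of 8 now {0, 2, 5, 6, 8, 9}
Step 8: union(6, 8) -> already same set; set of 6 now {0, 2, 5, 6, 8, 9}
Step 9: union(1, 6) -> merged; set of 1 now {0, 1, 2, 5, 6, 8, 9}
Step 10: union(7, 9) -> merged; set of 7 now {0, 1, 2, 5, 6, 7, 8, 9}
Step 11: union(2, 0) -> already same set; set of 2 now {0, 1, 2, 5, 6, 7, 8, 9}
Step 12: union(0, 5) -> already same set; set of 0 now {0, 1, 2, 5, 6, 7, 8, 9}
Step 13: union(5, 2) -> already same set; set of 5 now {0, 1, 2, 5, 6, 7, 8, 9}
Step 14: union(9, 5) -> already same set; set of 9 now {0, 1, 2, 5, 6, 7, 8, 9}
Set of 6: {0, 1, 2, 5, 6, 7, 8, 9}; 9 is a member.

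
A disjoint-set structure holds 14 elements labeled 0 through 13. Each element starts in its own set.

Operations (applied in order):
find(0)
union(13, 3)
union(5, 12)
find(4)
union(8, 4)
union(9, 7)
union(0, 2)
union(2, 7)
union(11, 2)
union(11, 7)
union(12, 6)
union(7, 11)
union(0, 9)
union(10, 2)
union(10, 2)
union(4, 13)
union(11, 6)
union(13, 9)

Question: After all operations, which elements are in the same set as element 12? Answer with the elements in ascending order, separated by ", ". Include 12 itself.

Answer: 0, 2, 3, 4, 5, 6, 7, 8, 9, 10, 11, 12, 13

Derivation:
Step 1: find(0) -> no change; set of 0 is {0}
Step 2: union(13, 3) -> merged; set of 13 now {3, 13}
Step 3: union(5, 12) -> merged; set of 5 now {5, 12}
Step 4: find(4) -> no change; set of 4 is {4}
Step 5: union(8, 4) -> merged; set of 8 now {4, 8}
Step 6: union(9, 7) -> merged; set of 9 now {7, 9}
Step 7: union(0, 2) -> merged; set of 0 now {0, 2}
Step 8: union(2, 7) -> merged; set of 2 now {0, 2, 7, 9}
Step 9: union(11, 2) -> merged; set of 11 now {0, 2, 7, 9, 11}
Step 10: union(11, 7) -> already same set; set of 11 now {0, 2, 7, 9, 11}
Step 11: union(12, 6) -> merged; set of 12 now {5, 6, 12}
Step 12: union(7, 11) -> already same set; set of 7 now {0, 2, 7, 9, 11}
Step 13: union(0, 9) -> already same set; set of 0 now {0, 2, 7, 9, 11}
Step 14: union(10, 2) -> merged; set of 10 now {0, 2, 7, 9, 10, 11}
Step 15: union(10, 2) -> already same set; set of 10 now {0, 2, 7, 9, 10, 11}
Step 16: union(4, 13) -> merged; set of 4 now {3, 4, 8, 13}
Step 17: union(11, 6) -> merged; set of 11 now {0, 2, 5, 6, 7, 9, 10, 11, 12}
Step 18: union(13, 9) -> merged; set of 13 now {0, 2, 3, 4, 5, 6, 7, 8, 9, 10, 11, 12, 13}
Component of 12: {0, 2, 3, 4, 5, 6, 7, 8, 9, 10, 11, 12, 13}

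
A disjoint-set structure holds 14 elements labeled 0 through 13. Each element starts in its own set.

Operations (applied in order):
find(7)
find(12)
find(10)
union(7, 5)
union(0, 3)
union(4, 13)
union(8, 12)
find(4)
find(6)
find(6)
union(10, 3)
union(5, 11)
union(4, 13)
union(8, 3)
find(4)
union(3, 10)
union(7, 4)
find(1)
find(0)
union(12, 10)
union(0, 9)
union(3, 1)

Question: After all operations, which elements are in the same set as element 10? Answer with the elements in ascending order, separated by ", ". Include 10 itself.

Step 1: find(7) -> no change; set of 7 is {7}
Step 2: find(12) -> no change; set of 12 is {12}
Step 3: find(10) -> no change; set of 10 is {10}
Step 4: union(7, 5) -> merged; set of 7 now {5, 7}
Step 5: union(0, 3) -> merged; set of 0 now {0, 3}
Step 6: union(4, 13) -> merged; set of 4 now {4, 13}
Step 7: union(8, 12) -> merged; set of 8 now {8, 12}
Step 8: find(4) -> no change; set of 4 is {4, 13}
Step 9: find(6) -> no change; set of 6 is {6}
Step 10: find(6) -> no change; set of 6 is {6}
Step 11: union(10, 3) -> merged; set of 10 now {0, 3, 10}
Step 12: union(5, 11) -> merged; set of 5 now {5, 7, 11}
Step 13: union(4, 13) -> already same set; set of 4 now {4, 13}
Step 14: union(8, 3) -> merged; set of 8 now {0, 3, 8, 10, 12}
Step 15: find(4) -> no change; set of 4 is {4, 13}
Step 16: union(3, 10) -> already same set; set of 3 now {0, 3, 8, 10, 12}
Step 17: union(7, 4) -> merged; set of 7 now {4, 5, 7, 11, 13}
Step 18: find(1) -> no change; set of 1 is {1}
Step 19: find(0) -> no change; set of 0 is {0, 3, 8, 10, 12}
Step 20: union(12, 10) -> already same set; set of 12 now {0, 3, 8, 10, 12}
Step 21: union(0, 9) -> merged; set of 0 now {0, 3, 8, 9, 10, 12}
Step 22: union(3, 1) -> merged; set of 3 now {0, 1, 3, 8, 9, 10, 12}
Component of 10: {0, 1, 3, 8, 9, 10, 12}

Answer: 0, 1, 3, 8, 9, 10, 12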